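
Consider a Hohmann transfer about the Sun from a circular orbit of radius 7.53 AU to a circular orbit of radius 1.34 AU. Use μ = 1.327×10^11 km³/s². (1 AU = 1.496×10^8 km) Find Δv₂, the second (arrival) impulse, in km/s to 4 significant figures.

Δv₂ = 7.796 km/s

In km: r₁ = 7.53 × 1.496×10^8 = 1.126488×10^9 km; r₂ = 1.34 × 1.496×10^8 = 2.00464×10^8 km.
Transfer-ellipse semi-major axis a_t = (r₁ + r₂)/2 = (1.126488×10^9 + 2.00464×10^8)/2 = 6.63476×10^8 km.
Circular speed at r = 2.00464×10^8 km: v_c = √(μ/r) = 25.729 km/s.
Vis-viva on the transfer ellipse at r = 2.00464×10^8 km gives v_t = √[μ(2/r − 1/a_t)] = 33.525 km/s.
Δv₂ = |v_t − v_c| = |33.525 − 25.729| = 7.796 km/s.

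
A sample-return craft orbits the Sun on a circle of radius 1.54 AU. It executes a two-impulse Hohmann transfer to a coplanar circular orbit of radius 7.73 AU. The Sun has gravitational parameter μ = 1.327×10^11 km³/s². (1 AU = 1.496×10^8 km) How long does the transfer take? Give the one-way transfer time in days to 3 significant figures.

In km: r₁ = 1.54 × 1.496×10^8 = 2.30384×10^8 km; r₂ = 7.73 × 1.496×10^8 = 1.156408×10^9 km.
Transfer-ellipse semi-major axis a_t = (r₁ + r₂)/2 = (2.30384×10^8 + 1.156408×10^9)/2 = 6.93396×10^8 km.
Transfer time t = π√(a_t³/μ) = π√((6.93396×10^8)³ / 1.327×10^11) = 1.575×10^8 s.
Converting: 1.575×10^8 s ÷ 86400 s/day = 1820 days.

t = 1820 days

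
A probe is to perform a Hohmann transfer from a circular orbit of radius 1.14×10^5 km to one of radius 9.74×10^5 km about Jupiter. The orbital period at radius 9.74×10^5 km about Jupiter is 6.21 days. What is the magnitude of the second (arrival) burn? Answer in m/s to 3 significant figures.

From Kepler's third law T² = 4π²r³/μ at r = 9.74×10^5 km, T = 6.21 days = 6.21 × 86400 s = 5.36544×10^5 s: μ = 4π²r³/T² = 1.26714×10^8 km³/s².
Transfer-ellipse semi-major axis a_t = (r₁ + r₂)/2 = (1.140×10^5 + 9.740×10^5)/2 = 5.440×10^5 km.
Circular speed at r = 9.740×10^5 km: v_c = √(μ/r) = 11.406 km/s.
Transfer-orbit speed at the same r (vis-viva, a = a_t): v_t = √[μ(2/r − 1/a_t)] = 5.2214 km/s.
Δv₂ = |v_t − v_c| = |5.2214 − 11.406| = 6.185 km/s.

Δv₂ = 6180 m/s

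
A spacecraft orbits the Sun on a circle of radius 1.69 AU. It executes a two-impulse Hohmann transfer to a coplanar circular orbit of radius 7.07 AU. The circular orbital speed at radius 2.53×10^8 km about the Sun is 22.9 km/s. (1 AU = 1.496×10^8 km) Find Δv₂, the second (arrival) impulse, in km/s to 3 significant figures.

From the circular-orbit relation v² = μ/r at r = 2.53×10^8 km: μ = v²r = (22.9)² × 2.53×10^8 = 1.32676×10^11 km³/s².
In km: r₁ = 1.69 × 1.496×10^8 = 2.52824×10^8 km; r₂ = 7.07 × 1.496×10^8 = 1.057672×10^9 km.
Semi-major axis of the transfer orbit: a_t = (2.52824×10^8 + 1.057672×10^9)/2 = 6.55248×10^8 km.
Circular speed at r = 1.057672×10^9 km: v_c = √(μ/r) = 11.20 km/s.
Vis-viva on the transfer ellipse at r = 1.057672×10^9 km gives v_t = √[μ(2/r − 1/a_t)] = 6.957 km/s.
Δv₂ = |v_t − v_c| = |6.957 − 11.20| = 4.243 km/s.

Δv₂ = 4.24 km/s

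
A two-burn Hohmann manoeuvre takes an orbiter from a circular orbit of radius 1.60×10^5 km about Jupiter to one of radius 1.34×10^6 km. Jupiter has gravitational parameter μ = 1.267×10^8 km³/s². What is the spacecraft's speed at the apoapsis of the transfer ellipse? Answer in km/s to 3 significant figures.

Semi-major axis of the transfer orbit: a_t = (1.600×10^5 + 1.340×10^6)/2 = 7.500×10^5 km.
At apoapsis, r = 1.340×10^6 km.
Vis-viva: v = √[μ(2/r − 1/a_t)] = √[1.267×10^8 × (2/1.340×10^6 − 1/7.500×10^5)] = 4.491 km/s.

v = 4.49 km/s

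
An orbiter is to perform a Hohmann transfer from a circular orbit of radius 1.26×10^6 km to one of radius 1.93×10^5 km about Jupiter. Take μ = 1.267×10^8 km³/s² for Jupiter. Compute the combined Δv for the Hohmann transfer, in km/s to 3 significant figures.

Δv = 13.0 km/s

The Hohmann ellipse has a_t = (r₁ + r₂)/2 = 7.265×10^5 km.
At r₁ the circular-orbit speed is v₁ = √(μ/r₁) = 10.0277 km/s.
On the transfer ellipse at r₁, v² = μ(2/r − 1/a) gives v_a = √[μ(2/r₁ − 1/a_t)] = 5.16849 km/s.
First burn Δv₁ = |v_a − v₁| = 4.859 km/s.
At r₂, v₂ = √(μ/r₂) = 25.6218 km/s.
Transfer-orbit speed at r₂: v_p = √[μ(2/r₂ − 1/a_t)] = 33.7425 km/s.
Second burn Δv₂ = |v₂ − v_p| = 8.121 km/s.
Total Δv = Δv₁ + Δv₂ = 12.98 km/s.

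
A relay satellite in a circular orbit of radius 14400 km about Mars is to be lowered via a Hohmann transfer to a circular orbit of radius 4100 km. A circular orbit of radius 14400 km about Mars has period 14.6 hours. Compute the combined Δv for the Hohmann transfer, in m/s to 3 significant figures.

Δv = 1370 m/s

From Kepler's third law T² = 4π²r³/μ at r = 14400 km, T = 14.6 hours = 14.6 × 3600 s = 52560 s: μ = 4π²r³/T² = 42671.4 km³/s².
Transfer-ellipse semi-major axis a_t = (r₁ + r₂)/2 = (14400 + 4100)/2 = 9250 km.
At r₁ the circular-orbit speed is v₁ = √(μ/r₁) = 1.72142 km/s.
Transfer-orbit speed at r₁ (vis-viva): v_a = √[μ(2/r₁ − 1/a_t)] = 1.14606 km/s.
First burn Δv₁ = |v_a − v₁| = 0.57536 km/s.
Circular speed at r₂: v₂ = √(μ/r₂) = 3.2261 km/s.
Transfer-orbit speed at r₂: v_p = √[μ(2/r₂ − 1/a_t)] = 4.0252 km/s.
Second burn Δv₂ = |v₂ − v_p| = 0.79910 km/s.
Total Δv = Δv₁ + Δv₂ = 1.374 km/s.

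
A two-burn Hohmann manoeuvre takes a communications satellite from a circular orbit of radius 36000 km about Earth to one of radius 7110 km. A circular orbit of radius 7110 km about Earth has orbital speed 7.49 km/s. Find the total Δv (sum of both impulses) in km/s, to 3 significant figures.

Δv = 3.61 km/s

From the circular-orbit relation v² = μ/r at r = 7110 km: μ = v²r = (7.49)² × 7110 = 3.98872×10^5 km³/s².
The Hohmann ellipse has a_t = (r₁ + r₂)/2 = 21555 km.
At r₁ the circular-orbit speed is v₁ = √(μ/r₁) = 3.329 km/s.
On the transfer ellipse at r₁, vis-viva gives v_a = √[μ(2/r₁ − 1/a_t)] = 1.912 km/s.
First burn Δv₁ = |v_a − v₁| = 1.417 km/s.
Circular speed at r₂: v₂ = √(μ/r₂) = 7.490 km/s.
Transfer-orbit speed at r₂: v_p = √[μ(2/r₂ − 1/a_t)] = 9.680 km/s.
Second burn Δv₂ = |v₂ − v_p| = 2.190 km/s.
Δv = Δv₁ + Δv₂ = 1.417 + 2.190 = 3.607 km/s.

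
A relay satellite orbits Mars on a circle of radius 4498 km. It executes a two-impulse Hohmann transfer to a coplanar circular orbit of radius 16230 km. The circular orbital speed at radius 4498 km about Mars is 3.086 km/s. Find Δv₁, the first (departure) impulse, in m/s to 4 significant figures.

Δv₁ = 775.8 m/s

From the circular-orbit relation v² = μ/r at r = 4498 km: μ = v²r = (3.086)² × 4498 = 42836.2 km³/s².
Transfer-ellipse semi-major axis a_t = (r₁ + r₂)/2 = (4498 + 16230)/2 = 10364 km.
On the circular orbit at r = 4498 km, v_c = √(μ/r) = 3.0860 km/s.
Vis-viva on the transfer ellipse at r = 4498 km gives v_t = √[μ(2/r − 1/a_t)] = 3.8618 km/s.
Δv₁ = |v_t − v_c| = |3.8618 − 3.0860| = 0.7758 km/s.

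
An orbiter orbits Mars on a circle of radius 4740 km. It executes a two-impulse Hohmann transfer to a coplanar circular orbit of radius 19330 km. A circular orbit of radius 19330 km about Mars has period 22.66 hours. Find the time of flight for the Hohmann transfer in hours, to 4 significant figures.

t = 5.566 hours

From Kepler's third law T² = 4π²r³/μ at r = 19330 km, T = 22.66 hours = 22.66 × 3600 s = 81576 s: μ = 4π²r³/T² = 42848.0 km³/s².
Semi-major axis of the transfer orbit: a_t = (4740 + 19330)/2 = 12035 km.
Transfer time t = π√(a_t³/μ) = π√((12035)³ / 42848.0) = 20038 s.
Converting: 20038 s ÷ 3600 s/hour = 5.566 hours.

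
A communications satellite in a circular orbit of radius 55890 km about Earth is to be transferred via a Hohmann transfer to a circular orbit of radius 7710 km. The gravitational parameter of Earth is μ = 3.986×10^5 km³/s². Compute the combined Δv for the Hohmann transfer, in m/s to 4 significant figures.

Semi-major axis of the transfer orbit: a_t = (55890 + 7710)/2 = 31800 km.
Circular speed at r₁: v₁ = √(μ/r₁) = √(3.986×10^5/55890) = 2.671 km/s.
On the transfer ellipse at r₁, vis-viva equation gives v_a = √[μ(2/r₁ − 1/a_t)] = 1.315 km/s.
First burn Δv₁ = |v_a − v₁| = 1.356 km/s.
At r₂, v₂ = √(μ/r₂) = 7.190 km/s.
Transfer-orbit speed at r₂: v_p = √[μ(2/r₂ − 1/a_t)] = 9.532 km/s.
Second burn Δv₂ = |v₂ − v_p| = 2.342 km/s.
Δv = Δv₁ + Δv₂ = 1.356 + 2.342 = 3.698 km/s.

Δv = 3698 m/s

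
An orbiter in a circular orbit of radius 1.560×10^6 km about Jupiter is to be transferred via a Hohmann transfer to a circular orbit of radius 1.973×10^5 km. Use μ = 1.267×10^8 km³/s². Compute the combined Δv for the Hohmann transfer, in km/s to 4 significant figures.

Semi-major axis of the transfer orbit: a_t = (1.560×10^6 + 1.973×10^5)/2 = 8.7865×10^5 km.
At r₁ the circular-orbit speed is v₁ = √(μ/r₁) = 9.0121 km/s.
Transfer-orbit speed at r₁ (v² = μ(2/r − 1/a)): v_a = √[μ(2/r₁ − 1/a_t)] = 4.2705 km/s.
First burn Δv₁ = |v_a − v₁| = 4.742 km/s.
Circular speed at r₂: v₂ = √(μ/r₂) = 25.341 km/s.
Transfer-orbit speed at r₂: v_p = √[μ(2/r₂ − 1/a_t)] = 33.766 km/s.
Second burn Δv₂ = |v₂ − v_p| = 8.425 km/s.
Total Δv = Δv₁ + Δv₂ = 13.17 km/s.

Δv = 13.17 km/s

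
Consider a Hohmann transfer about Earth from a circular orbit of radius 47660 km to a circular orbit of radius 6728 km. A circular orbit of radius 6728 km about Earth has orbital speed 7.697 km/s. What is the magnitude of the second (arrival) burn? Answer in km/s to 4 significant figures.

From the circular-orbit relation v² = μ/r at r = 6728 km: μ = v²r = (7.697)² × 6728 = 3.98592×10^5 km³/s².
Transfer-ellipse semi-major axis a_t = (r₁ + r₂)/2 = (47660 + 6728)/2 = 27194 km.
Circular speed at r = 6728 km: v_c = √(μ/r) = 7.697 km/s.
Vis-viva on the transfer ellipse at r = 6728 km gives v_t = √[μ(2/r − 1/a_t)] = 10.19 km/s.
Δv₂ = |v_t − v_c| = |10.19 − 7.697| = 2.493 km/s.

Δv₂ = 2.493 km/s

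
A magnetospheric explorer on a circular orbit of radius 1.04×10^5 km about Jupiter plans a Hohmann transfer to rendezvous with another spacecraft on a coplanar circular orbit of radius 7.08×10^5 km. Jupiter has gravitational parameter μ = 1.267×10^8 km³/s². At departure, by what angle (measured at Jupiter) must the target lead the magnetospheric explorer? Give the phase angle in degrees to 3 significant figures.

φ = 102°

Transfer-ellipse semi-major axis a_t = (r₁ + r₂)/2 = (1.040×10^5 + 7.080×10^5)/2 = 4.060×10^5 km.
Transfer time t = π√(a_t³/μ) = 72202.2 s.
The target's mean motion on its circular orbit is ω₂ = √(μ/r₂³) = 1.88946×10^-5 rad/s.
Angle swept by the target during transfer: ω₂·t = 1.3642 rad = 78.16°.
The magnetospheric explorer traverses 180° on the transfer ellipse, so the target must lead by 180° − 78.16° = 102°.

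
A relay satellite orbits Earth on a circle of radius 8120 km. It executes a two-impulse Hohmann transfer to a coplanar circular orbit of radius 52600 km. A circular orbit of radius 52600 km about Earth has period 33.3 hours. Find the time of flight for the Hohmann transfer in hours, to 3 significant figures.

From Kepler's third law T² = 4π²r³/μ at r = 52600 km, T = 33.3 hours = 33.3 × 3600 s = 1.1988×10^5 s: μ = 4π²r³/T² = 3.99782×10^5 km³/s².
The Hohmann ellipse has a_t = (r₁ + r₂)/2 = 30360 km.
Half the transfer-orbit period gives t = π√(a_t³/μ) = 26280 s.
Converting: 26280 s ÷ 3600 s/hour = 7.30 hours.

t = 7.30 hours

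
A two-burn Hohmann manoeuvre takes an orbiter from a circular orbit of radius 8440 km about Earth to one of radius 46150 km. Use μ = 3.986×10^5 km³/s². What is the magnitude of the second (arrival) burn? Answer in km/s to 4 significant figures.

The Hohmann ellipse has a_t = (r₁ + r₂)/2 = 27295 km.
Circular speed at r = 46150 km: v_c = √(μ/r) = 2.939 km/s.
Vis-viva on the transfer ellipse at r = 46150 km gives v_t = √[μ(2/r − 1/a_t)] = 1.634 km/s.
Δv₂ = |v_t − v_c| = |1.634 − 2.939| = 1.305 km/s.

Δv₂ = 1.305 km/s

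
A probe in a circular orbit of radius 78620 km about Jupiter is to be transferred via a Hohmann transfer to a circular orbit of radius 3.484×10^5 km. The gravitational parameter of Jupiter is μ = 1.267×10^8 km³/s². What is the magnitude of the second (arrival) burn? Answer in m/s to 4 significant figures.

Δv₂ = 7498 m/s

Transfer-ellipse semi-major axis a_t = (r₁ + r₂)/2 = (78620 + 3.484×10^5)/2 = 2.1351×10^5 km.
Circular speed at r = 3.484×10^5 km: v_c = √(μ/r) = 19.070 km/s.
Transfer-orbit speed at the same r (vis-viva, a = a_t): v_t = √[μ(2/r − 1/a_t)] = 11.572 km/s.
Δv₂ = |v_t − v_c| = |11.572 − 19.070| = 7.498 km/s.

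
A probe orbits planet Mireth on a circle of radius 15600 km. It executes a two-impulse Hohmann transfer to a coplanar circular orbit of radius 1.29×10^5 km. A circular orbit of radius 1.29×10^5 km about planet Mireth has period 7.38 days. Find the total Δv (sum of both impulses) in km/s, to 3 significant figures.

From Kepler's third law T² = 4π²r³/μ at r = 1.29×10^5 km, T = 7.38 days = 7.38 × 86400 s = 6.37632×10^5 s: μ = 4π²r³/T² = 2.08444×10^5 km³/s².
Semi-major axis of the transfer orbit: a_t = (15600 + 1.290×10^5)/2 = 72300 km.
Circular speed at r₁: v₁ = √(μ/r₁) = √(2.08444×10^5/15600) = 3.6554 km/s.
On the transfer ellipse at r₁, v² = μ(2/r − 1/a) gives v_p = √[μ(2/r₁ − 1/a_t)] = 4.8827 km/s.
First burn Δv₁ = |v_p − v₁| = 1.227 km/s.
At r₂, v₂ = √(μ/r₂) = 1.2712 km/s.
Transfer-orbit speed at r₂: v_a = √[μ(2/r₂ − 1/a_t)] = 0.59046 km/s.
Second burn Δv₂ = |v₂ − v_a| = 0.6807 km/s.
Total Δv = Δv₁ + Δv₂ = 1.908 km/s.

Δv = 1.91 km/s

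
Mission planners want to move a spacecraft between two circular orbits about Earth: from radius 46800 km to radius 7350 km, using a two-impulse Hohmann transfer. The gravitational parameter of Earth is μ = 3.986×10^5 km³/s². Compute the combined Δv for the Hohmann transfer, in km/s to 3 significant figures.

Transfer-ellipse semi-major axis a_t = (r₁ + r₂)/2 = (46800 + 7350)/2 = 27075 km.
At r₁ the circular-orbit speed is v₁ = √(μ/r₁) = 2.9184 km/s.
Transfer-orbit speed at r₁ (vis-viva): v_a = √[μ(2/r₁ − 1/a_t)] = 1.5206 km/s.
First burn Δv₁ = |v_a − v₁| = 1.398 km/s.
Circular speed at r₂: v₂ = √(μ/r₂) = 7.364 km/s.
Transfer-orbit speed at r₂: v_p = √[μ(2/r₂ − 1/a_t)] = 9.682 km/s.
Second burn Δv₂ = |v₂ − v_p| = 2.318 km/s.
Δv = Δv₁ + Δv₂ = 1.398 + 2.318 = 3.716 km/s.

Δv = 3.72 km/s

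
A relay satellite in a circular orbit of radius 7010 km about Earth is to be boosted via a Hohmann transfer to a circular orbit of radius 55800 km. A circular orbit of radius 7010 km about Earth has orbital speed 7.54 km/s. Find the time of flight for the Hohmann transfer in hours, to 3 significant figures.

t = 7.69 hours

From the circular-orbit relation v² = μ/r at r = 7010 km: μ = v²r = (7.54)² × 7010 = 3.98530×10^5 km³/s².
The Hohmann ellipse has a_t = (r₁ + r₂)/2 = 31405 km.
By Kepler's third law the transfer-orbit period is T = 2π√(a_t³/μ), so t = T/2 = 27700 s.
Converting: 27700 s ÷ 3600 s/hour = 7.69 hours.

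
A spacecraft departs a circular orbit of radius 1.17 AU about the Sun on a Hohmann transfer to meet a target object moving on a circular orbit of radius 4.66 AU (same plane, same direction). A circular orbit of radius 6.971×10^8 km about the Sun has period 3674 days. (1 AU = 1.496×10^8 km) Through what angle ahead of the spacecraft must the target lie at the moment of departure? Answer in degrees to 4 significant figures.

φ = 90.95°

From Kepler's third law T² = 4π²r³/μ at r = 6.971×10^8 km, T = 3674 days = 3674 × 86400 s = 3.174336×10^8 s: μ = 4π²r³/T² = 1.32721×10^11 km³/s².
In km: r₁ = 1.17 × 1.496×10^8 = 1.75032×10^8 km; r₂ = 4.66 × 1.496×10^8 = 6.97136×10^8 km.
Transfer-ellipse semi-major axis a_t = (r₁ + r₂)/2 = (1.75032×10^8 + 6.97136×10^8)/2 = 4.36084×10^8 km.
Transfer time t = π√(a_t³/μ) = 7.8530×10^7 s.
Target angular speed ω₂ = √(μ/r₂³) = 1.9792×10^-8 rad/s.
Angle swept by the target during transfer: ω₂·t = 1.5543 rad = 89.05°.
The spacecraft traverses 180° on the transfer ellipse, so the target must lead by 180° − 89.05° = 90.95°.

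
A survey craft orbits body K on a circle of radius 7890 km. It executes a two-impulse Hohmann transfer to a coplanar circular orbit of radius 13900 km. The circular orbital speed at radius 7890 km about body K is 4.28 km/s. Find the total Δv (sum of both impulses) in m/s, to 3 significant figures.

From the circular-orbit relation v² = μ/r at r = 7890 km: μ = v²r = (4.28)² × 7890 = 1.44532×10^5 km³/s².
Transfer-ellipse semi-major axis a_t = (r₁ + r₂)/2 = (7890 + 13900)/2 = 10895 km.
At r₁ the circular-orbit speed is v₁ = √(μ/r₁) = 4.2800 km/s.
On the transfer ellipse at r₁, vis-viva gives v_p = √[μ(2/r₁ − 1/a_t)] = 4.8343 km/s.
First burn Δv₁ = |v_p − v₁| = 0.5543 km/s.
At r₂, v₂ = √(μ/r₂) = 3.2246 km/s.
Transfer-orbit speed at r₂: v_a = √[μ(2/r₂ − 1/a_t)] = 2.7441 km/s.
Second burn Δv₂ = |v₂ − v_a| = 0.4805 km/s.
Total Δv = Δv₁ + Δv₂ = 1.035 km/s.

Δv = 1030 m/s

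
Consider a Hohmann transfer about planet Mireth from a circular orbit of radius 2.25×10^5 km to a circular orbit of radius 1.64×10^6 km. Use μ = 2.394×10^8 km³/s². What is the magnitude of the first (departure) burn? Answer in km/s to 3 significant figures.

Semi-major axis of the transfer orbit: a_t = (2.250×10^5 + 1.640×10^6)/2 = 9.325×10^5 km.
Circular speed at r = 2.250×10^5 km: v_c = √(μ/r) = 32.62 km/s.
Vis-viva on the transfer ellipse at r = 2.250×10^5 km gives v_t = √[μ(2/r − 1/a_t)] = 43.26 km/s.
Δv₁ = |v_t − v_c| = |43.26 − 32.62| = 10.64 km/s.

Δv₁ = 10.6 km/s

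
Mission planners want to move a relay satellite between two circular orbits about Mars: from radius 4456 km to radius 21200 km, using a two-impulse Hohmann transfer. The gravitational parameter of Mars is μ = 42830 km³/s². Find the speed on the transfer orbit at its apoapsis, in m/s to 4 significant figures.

v = 837.7 m/s

The Hohmann ellipse has a_t = (r₁ + r₂)/2 = 12828 km.
The apoapsis of the transfer ellipse is at r = 21200 km.
Applying v² = μ(2/r − 1/a_t): v = 0.8377 km/s.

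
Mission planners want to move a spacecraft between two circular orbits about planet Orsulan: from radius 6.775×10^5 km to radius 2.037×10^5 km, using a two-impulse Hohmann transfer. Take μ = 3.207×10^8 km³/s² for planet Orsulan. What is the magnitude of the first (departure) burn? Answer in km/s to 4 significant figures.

Δv₁ = 6.963 km/s

Semi-major axis of the transfer orbit: a_t = (6.775×10^5 + 2.037×10^5)/2 = 4.406×10^5 km.
Circular speed at r = 6.775×10^5 km: v_c = √(μ/r) = 21.7568 km/s.
Transfer-orbit speed at the same r (vis-viva, a = a_t): v_t = √[μ(2/r − 1/a_t)] = 14.7934 km/s.
Δv₁ = |v_t − v_c| = |14.7934 − 21.7568| = 6.963 km/s.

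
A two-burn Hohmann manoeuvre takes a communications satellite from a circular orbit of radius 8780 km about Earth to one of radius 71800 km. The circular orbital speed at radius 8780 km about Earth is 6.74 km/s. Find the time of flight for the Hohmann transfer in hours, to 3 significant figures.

t = 11.2 hours

From the circular-orbit relation v² = μ/r at r = 8780 km: μ = v²r = (6.74)² × 8780 = 3.98854×10^5 km³/s².
The Hohmann ellipse has a_t = (r₁ + r₂)/2 = 40290 km.
By Kepler's third law the transfer-orbit period is T = 2π√(a_t³/μ), so t = T/2 = 40230 s.
Converting: 40230 s ÷ 3600 s/hour = 11.2 hours.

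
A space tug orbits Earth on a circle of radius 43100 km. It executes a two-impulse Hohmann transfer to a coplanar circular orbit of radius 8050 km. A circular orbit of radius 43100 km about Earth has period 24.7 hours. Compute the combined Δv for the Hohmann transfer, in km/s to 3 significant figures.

Δv = 3.44 km/s

From Kepler's third law T² = 4π²r³/μ at r = 43100 km, T = 24.7 hours = 24.7 × 3600 s = 88920 s: μ = 4π²r³/T² = 3.99754×10^5 km³/s².
The Hohmann ellipse has a_t = (r₁ + r₂)/2 = 25575 km.
At r₁ the circular-orbit speed is v₁ = √(μ/r₁) = 3.0455 km/s.
On the transfer ellipse at r₁, vis-viva gives v_a = √[μ(2/r₁ − 1/a_t)] = 1.7086 km/s.
First burn Δv₁ = |v_a − v₁| = 1.337 km/s.
Circular speed at r₂: v₂ = √(μ/r₂) = 7.047 km/s.
Transfer-orbit speed at r₂: v_p = √[μ(2/r₂ − 1/a_t)] = 9.148 km/s.
Second burn Δv₂ = |v₂ − v_p| = 2.101 km/s.
Δv = Δv₁ + Δv₂ = 1.337 + 2.101 = 3.438 km/s.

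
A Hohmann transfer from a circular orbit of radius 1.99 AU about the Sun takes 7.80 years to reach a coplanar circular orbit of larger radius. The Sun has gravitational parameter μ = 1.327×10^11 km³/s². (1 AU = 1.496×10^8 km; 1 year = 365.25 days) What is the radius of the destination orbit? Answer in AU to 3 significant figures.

In km: r₁ = 1.99 × 1.496×10^8 = 2.97704×10^8 km.
Transfer time t = 7.80 years × 365.25 × 86400 s = 2.4614928×10^8 s, and t = π√(a_t³/μ).
So a_t = (μ t²/π²)^(1/3) = (1.327×10^11 × (2.4614928×10^8)² / π²)^(1/3) = 9.3395×10^8 km.
Since a_t = (r₁ + r₂)/2, r₂ = 2a_t − r₁ = 2×9.3395×10^8 − 2.97704×10^8 = 1.570196×10^9 km.
In AU: r₂ = 1.570196×10^9 / 1.496×10^8 = 10.5 AU.

r₂ = 10.5 AU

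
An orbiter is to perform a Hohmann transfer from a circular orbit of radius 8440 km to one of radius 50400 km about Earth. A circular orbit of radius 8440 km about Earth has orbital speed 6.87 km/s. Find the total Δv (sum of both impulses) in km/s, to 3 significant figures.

Δv = 3.43 km/s

From the circular-orbit relation v² = μ/r at r = 8440 km: μ = v²r = (6.87)² × 8440 = 3.98342×10^5 km³/s².
The Hohmann ellipse has a_t = (r₁ + r₂)/2 = 29420 km.
Circular speed at r₁: v₁ = √(μ/r₁) = √(3.98342×10^5/8440) = 6.87000 km/s.
On the transfer ellipse at r₁, vis-viva equation gives v_p = √[μ(2/r₁ − 1/a_t)] = 8.99188 km/s.
First burn Δv₁ = |v_p − v₁| = 2.12188 km/s.
At r₂, v₂ = √(μ/r₂) = 2.811336 km/s.
Transfer-orbit speed at r₂: v_a = √[μ(2/r₂ − 1/a_t)] = 1.505784 km/s.
Second burn Δv₂ = |v₂ − v_a| = 1.30555 km/s.
Total Δv = Δv₁ + Δv₂ = 3.427 km/s.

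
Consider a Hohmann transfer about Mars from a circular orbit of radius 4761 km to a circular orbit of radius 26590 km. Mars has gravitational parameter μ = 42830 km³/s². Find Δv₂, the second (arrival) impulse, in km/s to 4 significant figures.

Δv₂ = 0.5697 km/s

The Hohmann ellipse has a_t = (r₁ + r₂)/2 = 15675.5 km.
Circular speed at r = 26590 km: v_c = √(μ/r) = 1.26916 km/s.
Transfer-orbit speed at the same r (vis-viva, a = a_t): v_t = √[μ(2/r − 1/a_t)] = 0.699444 km/s.
Δv₂ = |v_t − v_c| = |0.699444 − 1.26916| = 0.5697 km/s.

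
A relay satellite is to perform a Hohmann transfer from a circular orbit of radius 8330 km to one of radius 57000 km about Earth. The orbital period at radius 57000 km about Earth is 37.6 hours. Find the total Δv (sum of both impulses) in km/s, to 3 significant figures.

Δv = 3.53 km/s

From Kepler's third law T² = 4π²r³/μ at r = 57000 km, T = 37.6 hours = 37.6 × 3600 s = 1.3536×10^5 s: μ = 4π²r³/T² = 3.99028×10^5 km³/s².
The Hohmann ellipse has a_t = (r₁ + r₂)/2 = 32665 km.
At r₁ the circular-orbit speed is v₁ = √(μ/r₁) = 6.921167 km/s.
Transfer-orbit speed at r₁ (v² = μ(2/r − 1/a)): v_p = √[μ(2/r₁ − 1/a_t)] = 9.142720 km/s.
First burn Δv₁ = |v_p − v₁| = 2.2216 km/s.
Circular speed at r₂: v₂ = √(μ/r₂) = 2.6458 km/s.
Transfer-orbit speed at r₂: v_a = √[μ(2/r₂ − 1/a_t)] = 1.3361 km/s.
Second burn Δv₂ = |v₂ − v_a| = 1.3097 km/s.
Total Δv = Δv₁ + Δv₂ = 3.531 km/s.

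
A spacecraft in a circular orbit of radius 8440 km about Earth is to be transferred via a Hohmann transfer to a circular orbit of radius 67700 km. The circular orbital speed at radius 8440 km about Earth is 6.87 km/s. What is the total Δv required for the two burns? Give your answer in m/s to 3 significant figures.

Δv = 3570 m/s

From the circular-orbit relation v² = μ/r at r = 8440 km: μ = v²r = (6.87)² × 8440 = 3.98342×10^5 km³/s².
Semi-major axis of the transfer orbit: a_t = (8440 + 67700)/2 = 38070 km.
Circular speed at r₁: v₁ = √(μ/r₁) = √(3.98342×10^5/8440) = 6.870 km/s.
On the transfer ellipse at r₁, vis-viva gives v_p = √[μ(2/r₁ − 1/a_t)] = 9.161 km/s.
First burn Δv₁ = |v_p − v₁| = 2.291 km/s.
Circular speed at r₂: v₂ = √(μ/r₂) = 2.426 km/s.
Transfer-orbit speed at r₂: v_a = √[μ(2/r₂ − 1/a_t)] = 1.142 km/s.
Second burn Δv₂ = |v₂ − v_a| = 1.284 km/s.
Total Δv = Δv₁ + Δv₂ = 3.575 km/s.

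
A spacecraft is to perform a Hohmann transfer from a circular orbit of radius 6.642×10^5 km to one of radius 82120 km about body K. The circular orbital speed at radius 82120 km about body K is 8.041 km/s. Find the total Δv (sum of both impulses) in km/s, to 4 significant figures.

Δv = 4.188 km/s

From the circular-orbit relation v² = μ/r at r = 82120 km: μ = v²r = (8.041)² × 82120 = 5.30969×10^6 km³/s².
The Hohmann ellipse has a_t = (r₁ + r₂)/2 = 3.7316×10^5 km.
Circular speed at r₁: v₁ = √(μ/r₁) = √(5.30969×10^6/6.642×10^5) = 2.827 km/s.
Transfer-orbit speed at r₁ (v² = μ(2/r − 1/a)): v_a = √[μ(2/r₁ − 1/a_t)] = 1.326 km/s.
First burn Δv₁ = |v_a − v₁| = 1.501 km/s.
Circular speed at r₂: v₂ = √(μ/r₂) = 8.0410 km/s.
Transfer-orbit speed at r₂: v_p = √[μ(2/r₂ − 1/a_t)] = 10.728 km/s.
Second burn Δv₂ = |v₂ − v_p| = 2.687 km/s.
Δv = Δv₁ + Δv₂ = 1.501 + 2.687 = 4.188 km/s.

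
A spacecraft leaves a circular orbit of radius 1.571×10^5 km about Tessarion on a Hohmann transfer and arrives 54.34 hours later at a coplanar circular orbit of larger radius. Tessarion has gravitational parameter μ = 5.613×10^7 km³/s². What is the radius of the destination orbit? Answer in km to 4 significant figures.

Transfer time t = 54.34 hours = 1.95624×10^5 s, and t = π√(a_t³/μ).
So a_t = (μ t²/π²)^(1/3) = (5.613×10^7 × (1.95624×10^5)² / π²)^(1/3) = 6.0152×10^5 km.
Since a_t = (r₁ + r₂)/2, r₂ = 2a_t − r₁ = 2×6.0152×10^5 − 1.571×10^5 = 1.04594×10^6 km.

r₂ = 1.046×10^6 km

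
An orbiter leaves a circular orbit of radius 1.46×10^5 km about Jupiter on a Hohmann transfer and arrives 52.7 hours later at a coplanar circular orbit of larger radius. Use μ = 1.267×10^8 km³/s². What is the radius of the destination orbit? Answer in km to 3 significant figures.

Transfer time t = 52.7 hours = 1.8972×10^5 s, and t = π√(a_t³/μ).
So a_t = (μ t²/π²)^(1/3) = (1.267×10^8 × (1.8972×10^5)² / π²)^(1/3) = 7.7310×10^5 km.
Since a_t = (r₁ + r₂)/2, r₂ = 2a_t − r₁ = 2×7.7310×10^5 − 1.460×10^5 = 1.4002×10^6 km.

r₂ = 1.40×10^6 km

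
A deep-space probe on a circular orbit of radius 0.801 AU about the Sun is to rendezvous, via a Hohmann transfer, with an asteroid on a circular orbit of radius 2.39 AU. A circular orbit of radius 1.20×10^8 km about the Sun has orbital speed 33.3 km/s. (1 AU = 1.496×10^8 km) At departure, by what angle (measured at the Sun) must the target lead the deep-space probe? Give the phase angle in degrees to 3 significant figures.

From the circular-orbit relation v² = μ/r at r = 1.20×10^8 km: μ = v²r = (33.3)² × 1.20×10^8 = 1.33067×10^11 km³/s².
In km: r₁ = 0.801 × 1.496×10^8 = 1.198296×10^8 km; r₂ = 2.39 × 1.496×10^8 = 3.57544×10^8 km.
Transfer-ellipse semi-major axis a_t = (r₁ + r₂)/2 = (1.198296×10^8 + 3.57544×10^8)/2 = 2.386868×10^8 km.
Transfer time t = π√(a_t³/μ) = 3.17583×10^7 s.
Target angular speed ω₂ = √(μ/r₂³) = 5.39561×10^-8 rad/s.
Angle swept by the target during transfer: ω₂·t = 1.7136 rad = 98.18°.
Arrival is 180° from departure on the ellipse, so φ = 180° − 98.18° = 81.8°.

φ = 81.8°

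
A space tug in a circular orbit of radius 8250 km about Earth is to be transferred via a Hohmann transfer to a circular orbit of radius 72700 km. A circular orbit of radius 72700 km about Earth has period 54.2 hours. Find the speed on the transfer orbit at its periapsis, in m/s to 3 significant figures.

From Kepler's third law T² = 4π²r³/μ at r = 72700 km, T = 54.2 hours = 54.2 × 3600 s = 1.9512×10^5 s: μ = 4π²r³/T² = 3.98437×10^5 km³/s².
The Hohmann ellipse has a_t = (r₁ + r₂)/2 = 40475 km.
The periapsis of the transfer ellipse is at r = 8250 km.
Vis-viva: v = √[μ(2/r − 1/a_t)] = √[3.98437×10^5 × (2/8250 − 1/40475)] = 9.314 km/s.

v = 9310 m/s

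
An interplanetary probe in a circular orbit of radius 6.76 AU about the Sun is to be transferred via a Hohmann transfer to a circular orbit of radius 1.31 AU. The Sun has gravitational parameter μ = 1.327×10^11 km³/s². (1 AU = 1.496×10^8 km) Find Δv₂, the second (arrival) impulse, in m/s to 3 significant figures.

In km: r₁ = 6.76 × 1.496×10^8 = 1.011296×10^9 km; r₂ = 1.31 × 1.496×10^8 = 1.95976×10^8 km.
The Hohmann ellipse has a_t = (r₁ + r₂)/2 = 6.03636×10^8 km.
Circular speed at r = 1.95976×10^8 km: v_c = √(μ/r) = 26.022 km/s.
Vis-viva on the transfer ellipse at r = 1.95976×10^8 km gives v_t = √[μ(2/r − 1/a_t)] = 33.681 km/s.
Δv₂ = |v_t − v_c| = |33.681 − 26.022| = 7.659 km/s.

Δv₂ = 7660 m/s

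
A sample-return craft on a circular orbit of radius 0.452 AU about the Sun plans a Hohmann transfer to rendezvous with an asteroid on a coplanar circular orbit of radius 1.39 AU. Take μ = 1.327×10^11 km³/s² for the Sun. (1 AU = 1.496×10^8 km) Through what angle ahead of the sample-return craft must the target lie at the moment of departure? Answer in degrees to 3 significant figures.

In km: r₁ = 0.452 × 1.496×10^8 = 6.76192×10^7 km; r₂ = 1.39 × 1.496×10^8 = 2.07944×10^8 km.
Semi-major axis of the transfer orbit: a_t = (6.76192×10^7 + 2.07944×10^8)/2 = 1.377816×10^8 km.
The half-period of the transfer ellipse is t = π√(a_t³/μ) = 1.3948×10^7 s.
Target angular speed ω₂ = √(μ/r₂³) = 1.2148×10^-7 rad/s.
Angle swept by the target during transfer: ω₂·t = 1.6944 rad = 97.08°.
Arrival is 180° from departure on the ellipse, so φ = 180° − 97.08° = 82.9°.

φ = 82.9°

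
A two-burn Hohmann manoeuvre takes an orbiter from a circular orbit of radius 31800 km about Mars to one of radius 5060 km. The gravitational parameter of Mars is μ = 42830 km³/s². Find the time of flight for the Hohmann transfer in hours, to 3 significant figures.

t = 10.6 hours

The Hohmann ellipse has a_t = (r₁ + r₂)/2 = 18430 km.
Half the transfer-orbit period gives t = π√(a_t³/μ) = 37981 s.
Converting: 37981 s ÷ 3600 s/hour = 10.6 hours.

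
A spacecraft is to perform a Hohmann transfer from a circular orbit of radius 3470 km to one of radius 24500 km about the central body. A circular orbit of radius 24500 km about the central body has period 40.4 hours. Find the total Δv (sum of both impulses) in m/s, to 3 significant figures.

From Kepler's third law T² = 4π²r³/μ at r = 24500 km, T = 40.4 hours = 40.4 × 3600 s = 1.4544×10^5 s: μ = 4π²r³/T² = 27446.7 km³/s².
The Hohmann ellipse has a_t = (r₁ + r₂)/2 = 13985 km.
At r₁ the circular-orbit speed is v₁ = √(μ/r₁) = 2.8124 km/s.
On the transfer ellipse at r₁, vis-viva equation gives v_p = √[μ(2/r₁ − 1/a_t)] = 3.7225 km/s.
First burn Δv₁ = |v_p − v₁| = 0.9101 km/s.
At r₂, v₂ = √(μ/r₂) = 1.0584 km/s.
Transfer-orbit speed at r₂: v_a = √[μ(2/r₂ − 1/a_t)] = 0.52722 km/s.
Second burn Δv₂ = |v₂ − v_a| = 0.5312 km/s.
Δv = Δv₁ + Δv₂ = 0.9101 + 0.5312 = 1.441 km/s.

Δv = 1440 m/s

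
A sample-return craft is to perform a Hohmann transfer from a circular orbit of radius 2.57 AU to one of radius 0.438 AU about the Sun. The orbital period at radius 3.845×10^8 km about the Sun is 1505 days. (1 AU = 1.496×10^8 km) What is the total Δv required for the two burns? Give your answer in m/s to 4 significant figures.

From Kepler's third law T² = 4π²r³/μ at r = 3.845×10^8 km, T = 1505 days = 1505 × 86400 s = 1.30032×10^8 s: μ = 4π²r³/T² = 1.32724×10^11 km³/s².
In km: r₁ = 2.57 × 1.496×10^8 = 3.84472×10^8 km; r₂ = 0.438 × 1.496×10^8 = 6.55248×10^7 km.
Semi-major axis of the transfer orbit: a_t = (3.84472×10^8 + 6.55248×10^7)/2 = 2.249984×10^8 km.
At r₁ the circular-orbit speed is v₁ = √(μ/r₁) = 18.580 km/s.
Transfer-orbit speed at r₁ (v² = μ(2/r − 1/a)): v_a = √[μ(2/r₁ − 1/a_t)] = 10.027 km/s.
First burn Δv₁ = |v_a − v₁| = 8.553 km/s.
At r₂, v₂ = √(μ/r₂) = 45.006 km/s.
Transfer-orbit speed at r₂: v_p = √[μ(2/r₂ − 1/a_t)] = 58.832 km/s.
Second burn Δv₂ = |v₂ − v_p| = 13.83 km/s.
Total Δv = Δv₁ + Δv₂ = 22.38 km/s.

Δv = 22380 m/s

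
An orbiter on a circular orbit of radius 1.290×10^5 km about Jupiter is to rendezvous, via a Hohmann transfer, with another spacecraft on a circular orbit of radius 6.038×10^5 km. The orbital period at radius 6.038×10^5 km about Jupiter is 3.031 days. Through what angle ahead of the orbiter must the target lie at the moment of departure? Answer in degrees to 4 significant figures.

From Kepler's third law T² = 4π²r³/μ at r = 6.038×10^5 km, T = 3.031 days = 3.031 × 86400 s = 2.618784×10^5 s: μ = 4π²r³/T² = 1.26718×10^8 km³/s².
Semi-major axis of the transfer orbit: a_t = (1.290×10^5 + 6.038×10^5)/2 = 3.664×10^5 km.
Transfer time t = π√(a_t³/μ) = 61896 s.
The target's mean motion on its circular orbit is ω₂ = √(μ/r₂³) = 2.3993×10^-5 rad/s.
Angle swept by the target during transfer: ω₂·t = 1.4851 rad = 85.09°.
The orbiter traverses 180° on the transfer ellipse, so the target must lead by 180° − 85.09° = 94.91°.

φ = 94.91°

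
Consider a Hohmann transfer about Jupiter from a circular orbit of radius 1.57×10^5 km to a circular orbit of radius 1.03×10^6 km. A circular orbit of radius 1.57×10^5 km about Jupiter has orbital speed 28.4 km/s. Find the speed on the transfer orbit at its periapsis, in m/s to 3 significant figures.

From the circular-orbit relation v² = μ/r at r = 1.57×10^5 km: μ = v²r = (28.4)² × 1.57×10^5 = 1.26630×10^8 km³/s².
Semi-major axis of the transfer orbit: a_t = (1.570×10^5 + 1.030×10^6)/2 = 5.935×10^5 km.
At periapsis, r = 1.570×10^5 km.
Vis-viva: v = √[μ(2/r − 1/a_t)] = √[1.26630×10^8 × (2/1.570×10^5 − 1/5.935×10^5)] = 37.41 km/s.

v = 37400 m/s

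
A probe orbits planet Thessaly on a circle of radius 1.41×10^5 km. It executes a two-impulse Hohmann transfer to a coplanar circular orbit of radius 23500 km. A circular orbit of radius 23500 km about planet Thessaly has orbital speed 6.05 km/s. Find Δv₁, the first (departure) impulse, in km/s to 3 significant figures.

From the circular-orbit relation v² = μ/r at r = 23500 km: μ = v²r = (6.05)² × 23500 = 8.60159×10^5 km³/s².
The Hohmann ellipse has a_t = (r₁ + r₂)/2 = 82250 km.
On the circular orbit at r = 1.410×10^5 km, v_c = √(μ/r) = 2.470 km/s.
Transfer-orbit speed at the same r (vis-viva, a = a_t): v_t = √[μ(2/r − 1/a_t)] = 1.320 km/s.
Δv₁ = |v_t − v_c| = |1.320 − 2.470| = 1.150 km/s.

Δv₁ = 1.15 km/s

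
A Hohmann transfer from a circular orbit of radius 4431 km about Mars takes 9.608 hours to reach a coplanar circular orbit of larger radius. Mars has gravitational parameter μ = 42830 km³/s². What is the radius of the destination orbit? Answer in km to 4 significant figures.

r₂ = 30200 km

Transfer time t = 9.608 hours = 34588.8 s, and t = π√(a_t³/μ).
So a_t = (μ t²/π²)^(1/3) = (42830 × (34588.8)² / π²)^(1/3) = 17316 km.
Since a_t = (r₁ + r₂)/2, r₂ = 2a_t − r₁ = 2×17316 − 4431 = 30201 km.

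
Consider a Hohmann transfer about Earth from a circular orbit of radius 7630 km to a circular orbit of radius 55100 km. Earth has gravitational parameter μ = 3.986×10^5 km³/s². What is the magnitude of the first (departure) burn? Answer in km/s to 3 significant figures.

Transfer-ellipse semi-major axis a_t = (r₁ + r₂)/2 = (7630 + 55100)/2 = 31365 km.
Circular speed at r = 7630 km: v_c = √(μ/r) = 7.228 km/s.
Vis-viva on the transfer ellipse at r = 7630 km gives v_t = √[μ(2/r − 1/a_t)] = 9.580 km/s.
Δv₁ = |v_t − v_c| = |9.580 − 7.228| = 2.352 km/s.

Δv₁ = 2.35 km/s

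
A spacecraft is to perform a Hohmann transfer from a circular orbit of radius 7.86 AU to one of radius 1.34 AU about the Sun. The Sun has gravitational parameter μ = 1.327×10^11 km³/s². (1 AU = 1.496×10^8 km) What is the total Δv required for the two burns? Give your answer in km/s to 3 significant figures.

Δv = 12.8 km/s

In km: r₁ = 7.86 × 1.496×10^8 = 1.175856×10^9 km; r₂ = 1.34 × 1.496×10^8 = 2.00464×10^8 km.
Semi-major axis of the transfer orbit: a_t = (1.175856×10^9 + 2.00464×10^8)/2 = 6.8816×10^8 km.
Circular speed at r₁: v₁ = √(μ/r₁) = √(1.327×10^11/1.175856×10^9) = 10.6233 km/s.
On the transfer ellipse at r₁, v² = μ(2/r − 1/a) gives v_a = √[μ(2/r₁ − 1/a_t)] = 5.73366 km/s.
First burn Δv₁ = |v_a − v₁| = 4.890 km/s.
At r₂, v₂ = √(μ/r₂) = 25.729 km/s.
Transfer-orbit speed at r₂: v_p = √[μ(2/r₂ − 1/a_t)] = 33.632 km/s.
Second burn Δv₂ = |v₂ − v_p| = 7.903 km/s.
Δv = Δv₁ + Δv₂ = 4.890 + 7.903 = 12.79 km/s.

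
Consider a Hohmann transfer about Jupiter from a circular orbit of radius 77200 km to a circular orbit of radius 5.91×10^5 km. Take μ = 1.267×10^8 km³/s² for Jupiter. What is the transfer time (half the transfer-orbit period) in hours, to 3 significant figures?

The Hohmann ellipse has a_t = (r₁ + r₂)/2 = 3.341×10^5 km.
By Kepler's third law the transfer-orbit period is T = 2π√(a_t³/μ), so t = T/2 = 53900 s.
Converting: 53900 s ÷ 3600 s/hour = 15.0 hours.

t = 15.0 hours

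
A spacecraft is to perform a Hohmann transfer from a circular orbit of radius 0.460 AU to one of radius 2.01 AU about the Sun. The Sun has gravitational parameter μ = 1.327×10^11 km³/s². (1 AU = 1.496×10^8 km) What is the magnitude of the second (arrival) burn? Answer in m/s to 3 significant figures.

In km: r₁ = 0.460 × 1.496×10^8 = 6.8816×10^7 km; r₂ = 2.01 × 1.496×10^8 = 3.00696×10^8 km.
The Hohmann ellipse has a_t = (r₁ + r₂)/2 = 1.84756×10^8 km.
Circular speed at r = 3.00696×10^8 km: v_c = √(μ/r) = 21.00737 km/s.
Vis-viva on the transfer ellipse at r = 3.00696×10^8 km gives v_t = √[μ(2/r − 1/a_t)] = 12.82086 km/s.
Δv₂ = |v_t − v_c| = |12.82086 − 21.00737| = 8.187 km/s.

Δv₂ = 8190 m/s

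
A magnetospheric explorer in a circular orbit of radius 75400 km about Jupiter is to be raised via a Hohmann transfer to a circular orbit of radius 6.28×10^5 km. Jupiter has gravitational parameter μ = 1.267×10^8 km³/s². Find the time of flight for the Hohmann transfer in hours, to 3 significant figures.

The Hohmann ellipse has a_t = (r₁ + r₂)/2 = 3.517×10^5 km.
Transfer time t = π√(a_t³/μ) = π√((3.517×10^5)³ / 1.267×10^8) = 58210 s.
Converting: 58210 s ÷ 3600 s/hour = 16.2 hours.

t = 16.2 hours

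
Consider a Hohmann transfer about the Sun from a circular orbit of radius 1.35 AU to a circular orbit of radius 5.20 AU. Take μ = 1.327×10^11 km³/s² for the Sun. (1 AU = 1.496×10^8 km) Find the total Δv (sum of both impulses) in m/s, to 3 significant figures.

In km: r₁ = 1.35 × 1.496×10^8 = 2.0196×10^8 km; r₂ = 5.20 × 1.496×10^8 = 7.7792×10^8 km.
The Hohmann ellipse has a_t = (r₁ + r₂)/2 = 4.8994×10^8 km.
At r₁ the circular-orbit speed is v₁ = √(μ/r₁) = 25.633 km/s.
Transfer-orbit speed at r₁ (vis-viva equation): v_p = √[μ(2/r₁ − 1/a_t)] = 32.300 km/s.
First burn Δv₁ = |v_p − v₁| = 6.667 km/s.
At r₂, v₂ = √(μ/r₂) = 13.0607 km/s.
Transfer-orbit speed at r₂: v_a = √[μ(2/r₂ − 1/a_t)] = 8.38551 km/s.
Second burn Δv₂ = |v₂ − v_a| = 4.675 km/s.
Total Δv = Δv₁ + Δv₂ = 11.34 km/s.

Δv = 11300 m/s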